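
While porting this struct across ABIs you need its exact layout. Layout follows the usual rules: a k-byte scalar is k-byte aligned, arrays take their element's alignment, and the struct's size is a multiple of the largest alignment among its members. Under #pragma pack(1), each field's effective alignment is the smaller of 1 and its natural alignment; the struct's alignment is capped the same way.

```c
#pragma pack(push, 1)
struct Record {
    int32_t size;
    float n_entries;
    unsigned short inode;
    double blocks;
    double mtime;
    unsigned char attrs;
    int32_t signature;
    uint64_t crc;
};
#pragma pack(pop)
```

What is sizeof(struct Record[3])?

0..4  size  (4B, 1-aligned)
4..8  n_entries  (4B, 1-aligned)
8..10  inode  (2B, 1-aligned)
10..18  blocks  (8B, 1-aligned)
18..26  mtime  (8B, 1-aligned)
26..27  attrs  (1B, 1-aligned)
27..31  signature  (4B, 1-aligned)
31..39  crc  (8B, 1-aligned)
sizeof = 39, alignof = 1
array of 3: 3 × 39 = 117

117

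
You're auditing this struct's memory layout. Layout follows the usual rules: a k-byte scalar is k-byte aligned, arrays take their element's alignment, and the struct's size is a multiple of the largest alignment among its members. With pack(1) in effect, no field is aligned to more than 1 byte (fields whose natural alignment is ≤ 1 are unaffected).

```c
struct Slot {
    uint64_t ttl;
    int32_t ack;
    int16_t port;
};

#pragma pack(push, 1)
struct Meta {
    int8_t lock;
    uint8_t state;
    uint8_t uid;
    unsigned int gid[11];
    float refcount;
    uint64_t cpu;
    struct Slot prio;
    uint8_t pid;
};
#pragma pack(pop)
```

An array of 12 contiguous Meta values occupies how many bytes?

912

Slot: ttl at 0 (size 8, align 8) → ends 8; ack at 8 (size 4, align 4) → ends 12; port at 12 (size 2, align 2) → ends 14; tail pad 2 to reach multiple of 8; total 16 bytes, alignment 8
lock at 0 (size 1, align 1) → ends 1
state at 1 (size 1, align 1) → ends 2
uid at 2 (size 1, align 1) → ends 3
gid at 3 (size 44, align 1) → ends 47
refcount at 47 (size 4, align 1) → ends 51
cpu at 51 (size 8, align 1) → ends 59
prio at 59 (size 16, align 1) → ends 75
pid at 75 (size 1, align 1) → ends 76
total 76 bytes, alignment 1
array of 12: 12 × 76 = 912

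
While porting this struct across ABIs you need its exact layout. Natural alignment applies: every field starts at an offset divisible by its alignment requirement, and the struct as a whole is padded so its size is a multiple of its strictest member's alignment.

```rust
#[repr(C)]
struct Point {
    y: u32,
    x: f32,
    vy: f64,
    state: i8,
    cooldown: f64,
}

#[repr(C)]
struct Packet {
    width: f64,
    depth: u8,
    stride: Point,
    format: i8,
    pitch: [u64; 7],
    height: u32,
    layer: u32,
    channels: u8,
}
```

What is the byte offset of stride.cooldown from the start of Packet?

Point: @0: y [4B, align 4] → 4; @4: x [4B, align 4] → 8; @8: vy [8B, align 8] → 16; @16: state [1B, align 1] → 17; +7 pad (align 8); @24: cooldown [8B, align 8] → 32; size 32, align 8
@0: width [8B, align 8] → 8
@8: depth [1B, align 1] → 9
+7 pad (align 8)
@16: stride [32B, align 8] → 48
within Point: cooldown at 24
16 + 24 = 40

40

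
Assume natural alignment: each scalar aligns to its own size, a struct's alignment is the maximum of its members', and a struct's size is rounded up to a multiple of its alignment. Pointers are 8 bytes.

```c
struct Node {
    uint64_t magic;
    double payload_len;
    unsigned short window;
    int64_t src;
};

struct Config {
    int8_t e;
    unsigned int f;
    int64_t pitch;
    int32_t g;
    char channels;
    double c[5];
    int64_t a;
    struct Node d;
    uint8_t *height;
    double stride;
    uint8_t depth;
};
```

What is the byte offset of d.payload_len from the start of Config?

80

Node: magic at 0 (size 8, align 8) → ends 8; payload_len at 8 (size 8, align 8) → ends 16; window at 16 (size 2, align 2) → ends 18; pad 6 to align 8 for src; src at 24 (size 8, align 8) → ends 32; total 32 bytes, alignment 8
e at 0 (size 1, align 1) → ends 1
pad 3 to align 4 for f
f at 4 (size 4, align 4) → ends 8
pitch at 8 (size 8, align 8) → ends 16
g at 16 (size 4, align 4) → ends 20
channels at 20 (size 1, align 1) → ends 21
pad 3 to align 8 for c
c at 24 (size 40, align 8) → ends 64
a at 64 (size 8, align 8) → ends 72
d at 72 (size 32, align 8) → ends 104
within Node: payload_len at 8
72 + 8 = 80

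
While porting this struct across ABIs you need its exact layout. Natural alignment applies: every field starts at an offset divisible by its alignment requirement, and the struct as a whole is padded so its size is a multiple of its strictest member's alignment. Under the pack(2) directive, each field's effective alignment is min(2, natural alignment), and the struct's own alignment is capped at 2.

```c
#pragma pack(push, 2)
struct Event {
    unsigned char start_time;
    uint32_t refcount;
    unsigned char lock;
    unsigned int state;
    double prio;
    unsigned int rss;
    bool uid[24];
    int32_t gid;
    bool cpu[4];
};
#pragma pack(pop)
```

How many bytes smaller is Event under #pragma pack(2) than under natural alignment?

8

natural layout:
  start_time at 0 (size 1, align 1) → ends 1
  pad 3 to align 4 for refcount
  refcount at 4 (size 4, align 4) → ends 8
  lock at 8 (size 1, align 1) → ends 9
  pad 3 to align 4 for state
  state at 12 (size 4, align 4) → ends 16
  prio at 16 (size 8, align 8) → ends 24
  rss at 24 (size 4, align 4) → ends 28
  uid at 28 (size 24, align 1) → ends 52
  gid at 52 (size 4, align 4) → ends 56
  cpu at 56 (size 4, align 1) → ends 60
  tail pad 4 to reach multiple of 8
  total 64 bytes, alignment 8
packed(2) layout:
  start_time at 0 (size 1, align 1) → ends 1
  pad 1 to align 2 for refcount
  refcount at 2 (size 4, align 2) → ends 6
  lock at 6 (size 1, align 1) → ends 7
  pad 1 to align 2 for state
  state at 8 (size 4, align 2) → ends 12
  prio at 12 (size 8, align 2) → ends 20
  rss at 20 (size 4, align 2) → ends 24
  uid at 24 (size 24, align 1) → ends 48
  gid at 48 (size 4, align 2) → ends 52
  cpu at 52 (size 4, align 1) → ends 56
  total 56 bytes, alignment 2
64 − 56 = 8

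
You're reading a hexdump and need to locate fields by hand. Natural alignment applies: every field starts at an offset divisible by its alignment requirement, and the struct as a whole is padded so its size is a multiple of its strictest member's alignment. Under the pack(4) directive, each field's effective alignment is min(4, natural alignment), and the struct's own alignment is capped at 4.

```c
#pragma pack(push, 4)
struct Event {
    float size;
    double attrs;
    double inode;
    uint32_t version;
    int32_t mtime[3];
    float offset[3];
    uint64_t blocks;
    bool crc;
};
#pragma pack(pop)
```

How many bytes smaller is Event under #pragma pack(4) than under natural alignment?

12

natural layout:
  size at 0 (size 4, align 4) → ends 4
  pad 4 to align 8 for attrs
  attrs at 8 (size 8, align 8) → ends 16
  inode at 16 (size 8, align 8) → ends 24
  version at 24 (size 4, align 4) → ends 28
  mtime at 28 (size 12, align 4) → ends 40
  offset at 40 (size 12, align 4) → ends 52
  pad 4 to align 8 for blocks
  blocks at 56 (size 8, align 8) → ends 64
  crc at 64 (size 1, align 1) → ends 65
  tail pad 7 to reach multiple of 8
  total 72 bytes, alignment 8
packed(4) layout:
  size at 0 (size 4, align 4) → ends 4
  attrs at 4 (size 8, align 4) → ends 12
  inode at 12 (size 8, align 4) → ends 20
  version at 20 (size 4, align 4) → ends 24
  mtime at 24 (size 12, align 4) → ends 36
  offset at 36 (size 12, align 4) → ends 48
  blocks at 48 (size 8, align 4) → ends 56
  crc at 56 (size 1, align 1) → ends 57
  tail pad 3 to reach multiple of 4
  total 60 bytes, alignment 4
72 − 60 = 12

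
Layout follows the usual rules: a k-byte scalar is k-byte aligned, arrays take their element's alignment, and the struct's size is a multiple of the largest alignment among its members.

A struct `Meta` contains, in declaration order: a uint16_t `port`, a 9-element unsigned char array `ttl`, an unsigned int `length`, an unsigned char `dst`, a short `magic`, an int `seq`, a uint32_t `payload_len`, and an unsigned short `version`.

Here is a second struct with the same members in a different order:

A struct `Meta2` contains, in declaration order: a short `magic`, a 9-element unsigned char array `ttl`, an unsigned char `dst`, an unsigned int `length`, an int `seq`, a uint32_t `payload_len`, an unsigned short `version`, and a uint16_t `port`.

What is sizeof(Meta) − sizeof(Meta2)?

0..2  port  (2B, 2-aligned)
2..11  ttl  (9B, 1-aligned)
11..12  -- padding (1B)
12..16  length  (4B, 4-aligned)
16..17  dst  (1B, 1-aligned)
17..18  -- padding (1B)
18..20  magic  (2B, 2-aligned)
20..24  seq  (4B, 4-aligned)
24..28  payload_len  (4B, 4-aligned)
28..30  version  (2B, 2-aligned)
30..32  -- tail padding (2B)
sizeof = 32, alignof = 4
— Meta2 —
0..2  magic  (2B, 2-aligned)
2..11  ttl  (9B, 1-aligned)
11..12  dst  (1B, 1-aligned)
12..16  length  (4B, 4-aligned)
16..20  seq  (4B, 4-aligned)
20..24  payload_len  (4B, 4-aligned)
24..26  version  (2B, 2-aligned)
26..28  port  (2B, 2-aligned)
sizeof = 28, alignof = 4
32 − 28 = 4

4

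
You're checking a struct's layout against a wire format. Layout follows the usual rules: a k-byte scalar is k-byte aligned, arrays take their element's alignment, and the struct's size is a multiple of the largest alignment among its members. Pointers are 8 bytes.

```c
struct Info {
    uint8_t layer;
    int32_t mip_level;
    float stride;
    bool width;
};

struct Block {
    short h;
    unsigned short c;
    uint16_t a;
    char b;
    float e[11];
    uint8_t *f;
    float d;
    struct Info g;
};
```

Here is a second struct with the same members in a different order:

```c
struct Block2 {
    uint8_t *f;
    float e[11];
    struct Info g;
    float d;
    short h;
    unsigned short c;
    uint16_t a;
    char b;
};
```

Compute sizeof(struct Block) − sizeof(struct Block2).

8

Info: layer at 0 (size 1, align 1) → ends 1; pad 3 to align 4 for mip_level; mip_level at 4 (size 4, align 4) → ends 8; stride at 8 (size 4, align 4) → ends 12; width at 12 (size 1, align 1) → ends 13; tail pad 3 to reach multiple of 4; total 16 bytes, alignment 4
h at 0 (size 2, align 2) → ends 2
c at 2 (size 2, align 2) → ends 4
a at 4 (size 2, align 2) → ends 6
b at 6 (size 1, align 1) → ends 7
pad 1 to align 4 for e
e at 8 (size 44, align 4) → ends 52
pad 4 to align 8 for f
f at 56 (size 8, align 8) → ends 64
d at 64 (size 4, align 4) → ends 68
g at 68 (size 16, align 4) → ends 84
tail pad 4 to reach multiple of 8
total 88 bytes, alignment 8
— Block2 —
f at 0 (size 8, align 8) → ends 8
e at 8 (size 44, align 4) → ends 52
g at 52 (size 16, align 4) → ends 68
d at 68 (size 4, align 4) → ends 72
h at 72 (size 2, align 2) → ends 74
c at 74 (size 2, align 2) → ends 76
a at 76 (size 2, align 2) → ends 78
b at 78 (size 1, align 1) → ends 79
tail pad 1 to reach multiple of 8
total 80 bytes, alignment 8
88 − 80 = 8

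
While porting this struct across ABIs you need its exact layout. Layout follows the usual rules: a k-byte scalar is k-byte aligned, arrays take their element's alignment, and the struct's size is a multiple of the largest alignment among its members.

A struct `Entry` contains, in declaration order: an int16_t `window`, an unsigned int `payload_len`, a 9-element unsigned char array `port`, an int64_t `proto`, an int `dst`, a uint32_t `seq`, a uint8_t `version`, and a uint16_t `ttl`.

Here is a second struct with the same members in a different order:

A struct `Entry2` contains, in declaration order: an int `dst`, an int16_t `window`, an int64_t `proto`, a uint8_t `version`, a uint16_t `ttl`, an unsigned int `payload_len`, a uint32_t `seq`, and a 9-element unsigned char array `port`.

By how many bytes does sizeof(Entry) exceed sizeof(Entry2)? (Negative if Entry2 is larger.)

@0: window [2B, align 2] → 2
+2 pad (align 4)
@4: payload_len [4B, align 4] → 8
@8: port [9B, align 1] → 17
+7 pad (align 8)
@24: proto [8B, align 8] → 32
@32: dst [4B, align 4] → 36
@36: seq [4B, align 4] → 40
@40: version [1B, align 1] → 41
+1 pad (align 2)
@42: ttl [2B, align 2] → 44
+4 tail pad (align 8)
size 48, align 8
— Entry2 —
@0: dst [4B, align 4] → 4
@4: window [2B, align 2] → 6
+2 pad (align 8)
@8: proto [8B, align 8] → 16
@16: version [1B, align 1] → 17
+1 pad (align 2)
@18: ttl [2B, align 2] → 20
@20: payload_len [4B, align 4] → 24
@24: seq [4B, align 4] → 28
@28: port [9B, align 1] → 37
+3 tail pad (align 8)
size 40, align 8
48 − 40 = 8

8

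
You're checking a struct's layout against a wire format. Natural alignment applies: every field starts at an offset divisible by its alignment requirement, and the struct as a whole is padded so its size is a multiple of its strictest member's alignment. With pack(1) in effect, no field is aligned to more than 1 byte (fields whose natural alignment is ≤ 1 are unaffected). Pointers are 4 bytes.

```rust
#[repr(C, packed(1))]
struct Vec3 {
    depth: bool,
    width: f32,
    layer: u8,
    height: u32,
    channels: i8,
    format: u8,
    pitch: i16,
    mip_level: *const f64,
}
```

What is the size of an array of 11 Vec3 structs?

depth at 0 (size 1, align 1) → ends 1
width at 1 (size 4, align 1) → ends 5
layer at 5 (size 1, align 1) → ends 6
height at 6 (size 4, align 1) → ends 10
channels at 10 (size 1, align 1) → ends 11
format at 11 (size 1, align 1) → ends 12
pitch at 12 (size 2, align 1) → ends 14
mip_level at 14 (size 4, align 1) → ends 18
total 18 bytes, alignment 1
array of 11: 11 × 18 = 198

198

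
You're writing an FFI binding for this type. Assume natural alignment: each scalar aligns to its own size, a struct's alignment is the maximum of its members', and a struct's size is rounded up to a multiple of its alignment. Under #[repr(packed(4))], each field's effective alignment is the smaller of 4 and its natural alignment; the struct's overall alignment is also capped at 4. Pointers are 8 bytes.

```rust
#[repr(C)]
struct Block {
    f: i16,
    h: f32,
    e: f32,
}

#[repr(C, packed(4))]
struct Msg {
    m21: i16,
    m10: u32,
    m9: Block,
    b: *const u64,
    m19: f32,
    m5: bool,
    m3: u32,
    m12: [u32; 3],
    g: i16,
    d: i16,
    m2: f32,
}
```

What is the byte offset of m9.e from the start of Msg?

Block: @0: f [2B, align 2] → 2; +2 pad (align 4); @4: h [4B, align 4] → 8; @8: e [4B, align 4] → 12; size 12, align 4
@0: m21 [2B, align 2] → 2
+2 pad (align 4)
@4: m10 [4B, align 4] → 8
@8: m9 [12B, align 4] → 20
within Block: e at 8
8 + 8 = 16

16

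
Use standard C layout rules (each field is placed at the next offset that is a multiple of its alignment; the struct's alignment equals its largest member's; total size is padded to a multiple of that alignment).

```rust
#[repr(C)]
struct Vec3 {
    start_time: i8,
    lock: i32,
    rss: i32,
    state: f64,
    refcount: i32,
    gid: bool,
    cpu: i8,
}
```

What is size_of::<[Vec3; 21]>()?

0..1  start_time  (1B, 1-aligned)
1..4  -- padding (3B)
4..8  lock  (4B, 4-aligned)
8..12  rss  (4B, 4-aligned)
12..16  -- padding (4B)
16..24  state  (8B, 8-aligned)
24..28  refcount  (4B, 4-aligned)
28..29  gid  (1B, 1-aligned)
29..30  cpu  (1B, 1-aligned)
30..32  -- tail padding (2B)
sizeof = 32, alignof = 8
array of 21: 21 × 32 = 672

672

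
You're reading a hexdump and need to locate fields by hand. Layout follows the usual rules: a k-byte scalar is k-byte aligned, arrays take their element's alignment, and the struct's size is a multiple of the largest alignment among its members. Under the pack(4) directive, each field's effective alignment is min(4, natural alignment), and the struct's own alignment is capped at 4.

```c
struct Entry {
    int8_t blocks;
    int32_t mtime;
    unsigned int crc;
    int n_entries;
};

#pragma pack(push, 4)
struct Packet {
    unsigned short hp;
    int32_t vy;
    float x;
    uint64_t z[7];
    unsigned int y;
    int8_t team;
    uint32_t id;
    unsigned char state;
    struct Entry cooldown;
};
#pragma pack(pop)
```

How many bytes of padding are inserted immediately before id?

Entry: @0: blocks [1B, align 1] → 1; +3 pad (align 4); @4: mtime [4B, align 4] → 8; @8: crc [4B, align 4] → 12; @12: n_entries [4B, align 4] → 16; size 16, align 4
@0: hp [2B, align 2] → 2
+2 pad (align 4)
@4: vy [4B, align 4] → 8
@8: x [4B, align 4] → 12
@12: z [56B, align 4] → 68
@68: y [4B, align 4] → 72
@72: team [1B, align 1] → 73
+3 pad (align 4)
@76: id [4B, align 4] → 80

3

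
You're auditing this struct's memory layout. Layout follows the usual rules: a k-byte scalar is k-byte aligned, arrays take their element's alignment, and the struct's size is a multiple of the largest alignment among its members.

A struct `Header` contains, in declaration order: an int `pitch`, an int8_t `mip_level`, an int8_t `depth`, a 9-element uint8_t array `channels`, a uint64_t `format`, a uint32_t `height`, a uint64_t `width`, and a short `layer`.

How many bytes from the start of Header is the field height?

@0: pitch [4B, align 4] → 4
@4: mip_level [1B, align 1] → 5
@5: depth [1B, align 1] → 6
@6: channels [9B, align 1] → 15
+1 pad (align 8)
@16: format [8B, align 8] → 24
@24: height [4B, align 4] → 28

24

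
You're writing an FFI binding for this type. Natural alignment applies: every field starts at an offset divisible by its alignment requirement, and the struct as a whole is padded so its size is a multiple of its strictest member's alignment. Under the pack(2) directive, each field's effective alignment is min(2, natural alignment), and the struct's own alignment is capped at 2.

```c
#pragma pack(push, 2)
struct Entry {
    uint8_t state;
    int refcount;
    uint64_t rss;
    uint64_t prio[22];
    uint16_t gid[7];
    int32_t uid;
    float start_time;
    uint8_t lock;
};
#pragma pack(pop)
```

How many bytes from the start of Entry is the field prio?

14

0..1  state  (1B, 1-aligned)
1..2  -- padding (1B)
2..6  refcount  (4B, 2-aligned)
6..14  rss  (8B, 2-aligned)
14..190  prio  (176B, 2-aligned)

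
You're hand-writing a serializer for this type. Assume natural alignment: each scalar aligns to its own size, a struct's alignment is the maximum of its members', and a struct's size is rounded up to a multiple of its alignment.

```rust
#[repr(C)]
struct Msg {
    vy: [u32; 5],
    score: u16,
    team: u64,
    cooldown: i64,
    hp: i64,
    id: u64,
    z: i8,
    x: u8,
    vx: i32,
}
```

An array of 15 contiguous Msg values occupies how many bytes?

960

@0: vy [20B, align 4] → 20
@20: score [2B, align 2] → 22
+2 pad (align 8)
@24: team [8B, align 8] → 32
@32: cooldown [8B, align 8] → 40
@40: hp [8B, align 8] → 48
@48: id [8B, align 8] → 56
@56: z [1B, align 1] → 57
@57: x [1B, align 1] → 58
+2 pad (align 4)
@60: vx [4B, align 4] → 64
size 64, align 8
array of 15: 15 × 64 = 960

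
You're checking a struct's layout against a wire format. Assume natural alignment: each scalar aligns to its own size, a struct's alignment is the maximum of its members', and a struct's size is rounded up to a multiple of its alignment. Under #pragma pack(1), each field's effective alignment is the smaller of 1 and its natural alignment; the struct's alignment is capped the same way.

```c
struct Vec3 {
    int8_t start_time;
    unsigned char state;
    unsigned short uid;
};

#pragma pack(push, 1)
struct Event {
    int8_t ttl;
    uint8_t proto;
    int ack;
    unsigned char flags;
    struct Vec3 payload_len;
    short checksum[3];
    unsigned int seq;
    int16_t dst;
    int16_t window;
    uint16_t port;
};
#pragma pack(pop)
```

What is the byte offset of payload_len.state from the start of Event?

Vec3: @0: start_time [1B, align 1] → 1; @1: state [1B, align 1] → 2; @2: uid [2B, align 2] → 4; size 4, align 2
@0: ttl [1B, align 1] → 1
@1: proto [1B, align 1] → 2
@2: ack [4B, align 1] → 6
@6: flags [1B, align 1] → 7
@7: payload_len [4B, align 1] → 11
within Vec3: state at 1
7 + 1 = 8

8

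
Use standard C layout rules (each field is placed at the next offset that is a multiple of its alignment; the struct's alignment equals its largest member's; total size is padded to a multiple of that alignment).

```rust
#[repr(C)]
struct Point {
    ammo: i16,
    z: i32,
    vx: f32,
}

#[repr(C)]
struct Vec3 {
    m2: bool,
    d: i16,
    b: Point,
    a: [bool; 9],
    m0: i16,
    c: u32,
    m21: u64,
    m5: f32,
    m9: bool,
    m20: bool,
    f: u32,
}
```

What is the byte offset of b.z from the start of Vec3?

Point: @0: ammo [2B, align 2] → 2; +2 pad (align 4); @4: z [4B, align 4] → 8; @8: vx [4B, align 4] → 12; size 12, align 4
@0: m2 [1B, align 1] → 1
+1 pad (align 2)
@2: d [2B, align 2] → 4
@4: b [12B, align 4] → 16
within Point: z at 4
4 + 4 = 8

8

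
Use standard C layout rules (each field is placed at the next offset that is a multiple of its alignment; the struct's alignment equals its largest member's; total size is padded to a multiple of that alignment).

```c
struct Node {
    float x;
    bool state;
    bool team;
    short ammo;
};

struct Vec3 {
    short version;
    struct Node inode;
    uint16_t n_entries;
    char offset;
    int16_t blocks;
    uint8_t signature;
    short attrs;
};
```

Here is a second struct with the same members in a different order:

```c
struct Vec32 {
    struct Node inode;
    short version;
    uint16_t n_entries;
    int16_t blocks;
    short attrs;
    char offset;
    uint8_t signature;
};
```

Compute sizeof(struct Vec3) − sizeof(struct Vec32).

Node: x at 0 (size 4, align 4) → ends 4; state at 4 (size 1, align 1) → ends 5; team at 5 (size 1, align 1) → ends 6; ammo at 6 (size 2, align 2) → ends 8; total 8 bytes, alignment 4
version at 0 (size 2, align 2) → ends 2
pad 2 to align 4 for inode
inode at 4 (size 8, align 4) → ends 12
n_entries at 12 (size 2, align 2) → ends 14
offset at 14 (size 1, align 1) → ends 15
pad 1 to align 2 for blocks
blocks at 16 (size 2, align 2) → ends 18
signature at 18 (size 1, align 1) → ends 19
pad 1 to align 2 for attrs
attrs at 20 (size 2, align 2) → ends 22
tail pad 2 to reach multiple of 4
total 24 bytes, alignment 4
— Vec32 —
inode at 0 (size 8, align 4) → ends 8
version at 8 (size 2, align 2) → ends 10
n_entries at 10 (size 2, align 2) → ends 12
blocks at 12 (size 2, align 2) → ends 14
attrs at 14 (size 2, align 2) → ends 16
offset at 16 (size 1, align 1) → ends 17
signature at 17 (size 1, align 1) → ends 18
tail pad 2 to reach multiple of 4
total 20 bytes, alignment 4
24 − 20 = 4

4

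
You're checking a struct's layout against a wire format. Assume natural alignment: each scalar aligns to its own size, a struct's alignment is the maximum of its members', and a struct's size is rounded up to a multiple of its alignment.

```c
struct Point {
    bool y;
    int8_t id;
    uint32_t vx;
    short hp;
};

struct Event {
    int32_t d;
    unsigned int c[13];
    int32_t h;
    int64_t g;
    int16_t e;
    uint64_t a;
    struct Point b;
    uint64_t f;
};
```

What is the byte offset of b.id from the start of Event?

Point: 0..1  y  (1B, 1-aligned); 1..2  id  (1B, 1-aligned); 2..4  -- padding (2B); 4..8  vx  (4B, 4-aligned); 8..10  hp  (2B, 2-aligned); 10..12  -- tail padding (2B); sizeof = 12, alignof = 4
0..4  d  (4B, 4-aligned)
4..56  c  (52B, 4-aligned)
56..60  h  (4B, 4-aligned)
60..64  -- padding (4B)
64..72  g  (8B, 8-aligned)
72..74  e  (2B, 2-aligned)
74..80  -- padding (6B)
80..88  a  (8B, 8-aligned)
88..100  b  (12B, 4-aligned)
within Point: id at 1
88 + 1 = 89

89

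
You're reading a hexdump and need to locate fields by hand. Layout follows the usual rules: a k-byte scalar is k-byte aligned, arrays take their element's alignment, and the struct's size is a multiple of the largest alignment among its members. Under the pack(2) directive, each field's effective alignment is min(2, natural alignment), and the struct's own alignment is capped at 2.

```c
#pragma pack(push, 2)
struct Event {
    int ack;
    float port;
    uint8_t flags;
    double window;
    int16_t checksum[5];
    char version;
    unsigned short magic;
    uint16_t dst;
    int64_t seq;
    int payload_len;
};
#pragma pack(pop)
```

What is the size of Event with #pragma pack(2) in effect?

46

ack at 0 (size 4, align 2) → ends 4
port at 4 (size 4, align 2) → ends 8
flags at 8 (size 1, align 1) → ends 9
pad 1 to align 2 for window
window at 10 (size 8, align 2) → ends 18
checksum at 18 (size 10, align 2) → ends 28
version at 28 (size 1, align 1) → ends 29
pad 1 to align 2 for magic
magic at 30 (size 2, align 2) → ends 32
dst at 32 (size 2, align 2) → ends 34
seq at 34 (size 8, align 2) → ends 42
payload_len at 42 (size 4, align 2) → ends 46
total 46 bytes, alignment 2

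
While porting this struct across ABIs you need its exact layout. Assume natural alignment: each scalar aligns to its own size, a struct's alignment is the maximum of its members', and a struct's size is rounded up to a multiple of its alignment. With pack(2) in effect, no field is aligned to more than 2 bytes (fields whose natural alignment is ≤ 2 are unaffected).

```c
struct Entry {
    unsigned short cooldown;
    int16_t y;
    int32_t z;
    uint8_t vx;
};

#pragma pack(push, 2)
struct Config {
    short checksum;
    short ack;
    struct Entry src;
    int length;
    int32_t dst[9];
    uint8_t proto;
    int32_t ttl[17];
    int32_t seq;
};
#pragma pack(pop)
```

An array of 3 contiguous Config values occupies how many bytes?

Entry: @0: cooldown [2B, align 2] → 2; @2: y [2B, align 2] → 4; @4: z [4B, align 4] → 8; @8: vx [1B, align 1] → 9; +3 tail pad (align 4); size 12, align 4
@0: checksum [2B, align 2] → 2
@2: ack [2B, align 2] → 4
@4: src [12B, align 2] → 16
@16: length [4B, align 2] → 20
@20: dst [36B, align 2] → 56
@56: proto [1B, align 1] → 57
+1 pad (align 2)
@58: ttl [68B, align 2] → 126
@126: seq [4B, align 2] → 130
size 130, align 2
array of 3: 3 × 130 = 390

390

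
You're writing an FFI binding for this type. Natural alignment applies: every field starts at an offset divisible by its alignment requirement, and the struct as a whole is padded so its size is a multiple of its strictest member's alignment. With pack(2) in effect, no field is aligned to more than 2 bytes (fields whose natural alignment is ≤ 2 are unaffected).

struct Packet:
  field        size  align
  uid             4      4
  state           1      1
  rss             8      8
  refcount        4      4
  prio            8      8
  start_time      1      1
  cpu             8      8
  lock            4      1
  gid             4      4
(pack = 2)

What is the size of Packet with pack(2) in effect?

@0: uid [4B, align 2] → 4
@4: state [1B, align 1] → 5
+1 pad (align 2)
@6: rss [8B, align 2] → 14
@14: refcount [4B, align 2] → 18
@18: prio [8B, align 2] → 26
@26: start_time [1B, align 1] → 27
+1 pad (align 2)
@28: cpu [8B, align 2] → 36
@36: lock [4B, align 1] → 40
@40: gid [4B, align 2] → 44
size 44, align 2

44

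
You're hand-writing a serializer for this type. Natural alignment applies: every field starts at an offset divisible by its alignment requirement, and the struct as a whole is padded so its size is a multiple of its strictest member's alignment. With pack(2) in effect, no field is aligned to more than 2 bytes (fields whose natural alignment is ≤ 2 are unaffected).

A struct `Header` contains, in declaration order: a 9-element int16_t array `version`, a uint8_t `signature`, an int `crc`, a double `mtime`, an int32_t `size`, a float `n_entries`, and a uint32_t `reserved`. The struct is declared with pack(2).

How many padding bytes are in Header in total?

0..18  version  (18B, 2-aligned)
18..19  signature  (1B, 1-aligned)
19..20  -- padding (1B)
20..24  crc  (4B, 2-aligned)
24..32  mtime  (8B, 2-aligned)
32..36  size  (4B, 2-aligned)
36..40  n_entries  (4B, 2-aligned)
40..44  reserved  (4B, 2-aligned)
sizeof = 44, alignof = 2
data bytes 43, size 44 → padding 1

1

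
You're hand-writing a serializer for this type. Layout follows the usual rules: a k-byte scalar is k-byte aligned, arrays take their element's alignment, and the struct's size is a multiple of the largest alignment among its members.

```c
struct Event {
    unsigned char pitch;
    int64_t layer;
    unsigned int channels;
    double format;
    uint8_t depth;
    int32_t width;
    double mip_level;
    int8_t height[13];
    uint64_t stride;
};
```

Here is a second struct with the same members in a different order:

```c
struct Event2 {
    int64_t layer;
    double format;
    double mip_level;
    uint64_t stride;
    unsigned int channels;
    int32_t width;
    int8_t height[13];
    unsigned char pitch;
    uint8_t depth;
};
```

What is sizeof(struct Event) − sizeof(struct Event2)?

pitch at 0 (size 1, align 1) → ends 1
pad 7 to align 8 for layer
layer at 8 (size 8, align 8) → ends 16
channels at 16 (size 4, align 4) → ends 20
pad 4 to align 8 for format
format at 24 (size 8, align 8) → ends 32
depth at 32 (size 1, align 1) → ends 33
pad 3 to align 4 for width
width at 36 (size 4, align 4) → ends 40
mip_level at 40 (size 8, align 8) → ends 48
height at 48 (size 13, align 1) → ends 61
pad 3 to align 8 for stride
stride at 64 (size 8, align 8) → ends 72
total 72 bytes, alignment 8
— Event2 —
layer at 0 (size 8, align 8) → ends 8
format at 8 (size 8, align 8) → ends 16
mip_level at 16 (size 8, align 8) → ends 24
stride at 24 (size 8, align 8) → ends 32
channels at 32 (size 4, align 4) → ends 36
width at 36 (size 4, align 4) → ends 40
height at 40 (size 13, align 1) → ends 53
pitch at 53 (size 1, align 1) → ends 54
depth at 54 (size 1, align 1) → ends 55
tail pad 1 to reach multiple of 8
total 56 bytes, alignment 8
72 − 56 = 16

16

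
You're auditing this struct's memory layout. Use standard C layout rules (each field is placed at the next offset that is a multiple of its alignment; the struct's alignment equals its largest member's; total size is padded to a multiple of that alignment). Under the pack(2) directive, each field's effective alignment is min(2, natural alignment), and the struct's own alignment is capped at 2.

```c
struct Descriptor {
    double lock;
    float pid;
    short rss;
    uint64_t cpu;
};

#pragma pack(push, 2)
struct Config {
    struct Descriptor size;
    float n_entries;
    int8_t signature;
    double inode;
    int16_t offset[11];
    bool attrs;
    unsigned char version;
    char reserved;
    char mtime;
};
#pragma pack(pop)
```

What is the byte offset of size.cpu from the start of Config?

Descriptor: 0..8  lock  (8B, 8-aligned); 8..12  pid  (4B, 4-aligned); 12..14  rss  (2B, 2-aligned); 14..16  -- padding (2B); 16..24  cpu  (8B, 8-aligned); sizeof = 24, alignof = 8
0..24  size  (24B, 2-aligned)
within Descriptor: cpu at 16
0 + 16 = 16

16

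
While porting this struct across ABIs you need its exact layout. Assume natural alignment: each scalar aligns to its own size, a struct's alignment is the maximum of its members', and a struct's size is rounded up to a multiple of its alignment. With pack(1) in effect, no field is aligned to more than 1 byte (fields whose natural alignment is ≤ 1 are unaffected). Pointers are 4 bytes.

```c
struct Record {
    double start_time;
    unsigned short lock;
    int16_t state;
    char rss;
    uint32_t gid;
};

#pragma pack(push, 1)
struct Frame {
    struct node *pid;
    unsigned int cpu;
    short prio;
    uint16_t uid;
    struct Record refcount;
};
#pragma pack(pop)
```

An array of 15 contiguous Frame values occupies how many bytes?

Record: start_time at 0 (size 8, align 8) → ends 8; lock at 8 (size 2, align 2) → ends 10; state at 10 (size 2, align 2) → ends 12; rss at 12 (size 1, align 1) → ends 13; pad 3 to align 4 for gid; gid at 16 (size 4, align 4) → ends 20; tail pad 4 to reach multiple of 8; total 24 bytes, alignment 8
pid at 0 (size 4, align 1) → ends 4
cpu at 4 (size 4, align 1) → ends 8
prio at 8 (size 2, align 1) → ends 10
uid at 10 (size 2, align 1) → ends 12
refcount at 12 (size 24, align 1) → ends 36
total 36 bytes, alignment 1
array of 15: 15 × 36 = 540

540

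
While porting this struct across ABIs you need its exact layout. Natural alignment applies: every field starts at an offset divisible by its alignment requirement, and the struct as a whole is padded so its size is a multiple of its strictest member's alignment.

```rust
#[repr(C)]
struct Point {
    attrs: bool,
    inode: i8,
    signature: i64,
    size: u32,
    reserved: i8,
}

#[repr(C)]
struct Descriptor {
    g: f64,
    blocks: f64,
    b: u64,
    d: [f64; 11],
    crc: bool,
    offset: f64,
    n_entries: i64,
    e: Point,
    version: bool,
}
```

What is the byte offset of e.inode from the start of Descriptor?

137

Point: @0: attrs [1B, align 1] → 1; @1: inode [1B, align 1] → 2; +6 pad (align 8); @8: signature [8B, align 8] → 16; @16: size [4B, align 4] → 20; @20: reserved [1B, align 1] → 21; +3 tail pad (align 8); size 24, align 8
@0: g [8B, align 8] → 8
@8: blocks [8B, align 8] → 16
@16: b [8B, align 8] → 24
@24: d [88B, align 8] → 112
@112: crc [1B, align 1] → 113
+7 pad (align 8)
@120: offset [8B, align 8] → 128
@128: n_entries [8B, align 8] → 136
@136: e [24B, align 8] → 160
within Point: inode at 1
136 + 1 = 137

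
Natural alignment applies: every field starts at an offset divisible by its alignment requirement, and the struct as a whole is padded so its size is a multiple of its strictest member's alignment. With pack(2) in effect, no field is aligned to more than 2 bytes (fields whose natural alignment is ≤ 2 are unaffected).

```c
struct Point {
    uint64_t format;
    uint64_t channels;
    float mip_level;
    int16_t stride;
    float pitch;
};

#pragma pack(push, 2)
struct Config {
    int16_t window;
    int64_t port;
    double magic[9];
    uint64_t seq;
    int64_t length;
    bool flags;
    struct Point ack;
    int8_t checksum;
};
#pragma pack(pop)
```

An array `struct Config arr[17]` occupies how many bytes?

2278

Point: @0: format [8B, align 8] → 8; @8: channels [8B, align 8] → 16; @16: mip_level [4B, align 4] → 20; @20: stride [2B, align 2] → 22; +2 pad (align 4); @24: pitch [4B, align 4] → 28; +4 tail pad (align 8); size 32, align 8
@0: window [2B, align 2] → 2
@2: port [8B, align 2] → 10
@10: magic [72B, align 2] → 82
@82: seq [8B, align 2] → 90
@90: length [8B, align 2] → 98
@98: flags [1B, align 1] → 99
+1 pad (align 2)
@100: ack [32B, align 2] → 132
@132: checksum [1B, align 1] → 133
+1 tail pad (align 2)
size 134, align 2
array of 17: 17 × 134 = 2278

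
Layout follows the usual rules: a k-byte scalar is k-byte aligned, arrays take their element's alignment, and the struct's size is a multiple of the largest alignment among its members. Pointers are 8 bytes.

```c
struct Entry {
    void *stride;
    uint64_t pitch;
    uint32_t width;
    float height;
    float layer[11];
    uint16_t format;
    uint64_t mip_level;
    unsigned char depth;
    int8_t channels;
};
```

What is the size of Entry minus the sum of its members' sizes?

@0: stride [8B, align 8] → 8
@8: pitch [8B, align 8] → 16
@16: width [4B, align 4] → 20
@20: height [4B, align 4] → 24
@24: layer [44B, align 4] → 68
@68: format [2B, align 2] → 70
+2 pad (align 8)
@72: mip_level [8B, align 8] → 80
@80: depth [1B, align 1] → 81
@81: channels [1B, align 1] → 82
+6 tail pad (align 8)
size 88, align 8
data bytes 80, size 88 → padding 8

8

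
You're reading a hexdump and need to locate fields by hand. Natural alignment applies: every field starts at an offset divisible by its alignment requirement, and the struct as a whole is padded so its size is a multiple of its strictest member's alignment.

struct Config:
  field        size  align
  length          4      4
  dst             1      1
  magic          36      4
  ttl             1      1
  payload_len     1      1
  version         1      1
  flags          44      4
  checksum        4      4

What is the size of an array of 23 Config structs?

length at 0 (size 4, align 4) → ends 4
dst at 4 (size 1, align 1) → ends 5
pad 3 to align 4 for magic
magic at 8 (size 36, align 4) → ends 44
ttl at 44 (size 1, align 1) → ends 45
payload_len at 45 (size 1, align 1) → ends 46
version at 46 (size 1, align 1) → ends 47
pad 1 to align 4 for flags
flags at 48 (size 44, align 4) → ends 92
checksum at 92 (size 4, align 4) → ends 96
total 96 bytes, alignment 4
array of 23: 23 × 96 = 2208

2208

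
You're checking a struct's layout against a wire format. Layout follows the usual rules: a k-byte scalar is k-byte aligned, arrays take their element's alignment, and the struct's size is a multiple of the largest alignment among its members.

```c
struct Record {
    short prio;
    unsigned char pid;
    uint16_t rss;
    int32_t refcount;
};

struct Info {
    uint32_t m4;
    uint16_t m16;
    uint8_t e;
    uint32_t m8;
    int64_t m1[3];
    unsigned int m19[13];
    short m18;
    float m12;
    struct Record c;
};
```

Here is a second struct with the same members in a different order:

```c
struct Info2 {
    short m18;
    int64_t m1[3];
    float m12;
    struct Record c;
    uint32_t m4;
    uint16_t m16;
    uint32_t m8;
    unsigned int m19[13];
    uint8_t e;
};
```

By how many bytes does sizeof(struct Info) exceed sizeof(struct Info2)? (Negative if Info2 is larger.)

Record: prio at 0 (size 2, align 2) → ends 2; pid at 2 (size 1, align 1) → ends 3; pad 1 to align 2 for rss; rss at 4 (size 2, align 2) → ends 6; pad 2 to align 4 for refcount; refcount at 8 (size 4, align 4) → ends 12; total 12 bytes, alignment 4
m4 at 0 (size 4, align 4) → ends 4
m16 at 4 (size 2, align 2) → ends 6
e at 6 (size 1, align 1) → ends 7
pad 1 to align 4 for m8
m8 at 8 (size 4, align 4) → ends 12
pad 4 to align 8 for m1
m1 at 16 (size 24, align 8) → ends 40
m19 at 40 (size 52, align 4) → ends 92
m18 at 92 (size 2, align 2) → ends 94
pad 2 to align 4 for m12
m12 at 96 (size 4, align 4) → ends 100
c at 100 (size 12, align 4) → ends 112
total 112 bytes, alignment 8
— Info2 —
m18 at 0 (size 2, align 2) → ends 2
pad 6 to align 8 for m1
m1 at 8 (size 24, align 8) → ends 32
m12 at 32 (size 4, align 4) → ends 36
c at 36 (size 12, align 4) → ends 48
m4 at 48 (size 4, align 4) → ends 52
m16 at 52 (size 2, align 2) → ends 54
pad 2 to align 4 for m8
m8 at 56 (size 4, align 4) → ends 60
m19 at 60 (size 52, align 4) → ends 112
e at 112 (size 1, align 1) → ends 113
tail pad 7 to reach multiple of 8
total 120 bytes, alignment 8
112 − 120 = -8

-8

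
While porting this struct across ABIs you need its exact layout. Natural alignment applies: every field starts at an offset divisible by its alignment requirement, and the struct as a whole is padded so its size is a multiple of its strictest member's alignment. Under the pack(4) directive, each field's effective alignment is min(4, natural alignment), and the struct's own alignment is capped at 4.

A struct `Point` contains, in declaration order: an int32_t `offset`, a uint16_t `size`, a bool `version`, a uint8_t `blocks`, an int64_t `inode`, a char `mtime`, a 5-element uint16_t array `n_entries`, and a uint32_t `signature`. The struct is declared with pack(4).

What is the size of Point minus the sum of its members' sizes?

1

@0: offset [4B, align 4] → 4
@4: size [2B, align 2] → 6
@6: version [1B, align 1] → 7
@7: blocks [1B, align 1] → 8
@8: inode [8B, align 4] → 16
@16: mtime [1B, align 1] → 17
+1 pad (align 2)
@18: n_entries [10B, align 2] → 28
@28: signature [4B, align 4] → 32
size 32, align 4
data bytes 31, size 32 → padding 1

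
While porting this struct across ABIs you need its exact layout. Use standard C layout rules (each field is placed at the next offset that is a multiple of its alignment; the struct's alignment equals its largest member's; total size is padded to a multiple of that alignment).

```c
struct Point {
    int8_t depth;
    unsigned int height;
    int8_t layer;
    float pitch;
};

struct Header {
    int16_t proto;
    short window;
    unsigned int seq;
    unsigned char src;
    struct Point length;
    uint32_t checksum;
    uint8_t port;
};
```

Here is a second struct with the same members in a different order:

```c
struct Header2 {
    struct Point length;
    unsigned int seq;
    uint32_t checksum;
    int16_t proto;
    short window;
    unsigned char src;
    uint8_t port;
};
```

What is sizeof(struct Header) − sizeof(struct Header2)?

Point: @0: depth [1B, align 1] → 1; +3 pad (align 4); @4: height [4B, align 4] → 8; @8: layer [1B, align 1] → 9; +3 pad (align 4); @12: pitch [4B, align 4] → 16; size 16, align 4
@0: proto [2B, align 2] → 2
@2: window [2B, align 2] → 4
@4: seq [4B, align 4] → 8
@8: src [1B, align 1] → 9
+3 pad (align 4)
@12: length [16B, align 4] → 28
@28: checksum [4B, align 4] → 32
@32: port [1B, align 1] → 33
+3 tail pad (align 4)
size 36, align 4
— Header2 —
@0: length [16B, align 4] → 16
@16: seq [4B, align 4] → 20
@20: checksum [4B, align 4] → 24
@24: proto [2B, align 2] → 26
@26: window [2B, align 2] → 28
@28: src [1B, align 1] → 29
@29: port [1B, align 1] → 30
+2 tail pad (align 4)
size 32, align 4
36 − 32 = 4

4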